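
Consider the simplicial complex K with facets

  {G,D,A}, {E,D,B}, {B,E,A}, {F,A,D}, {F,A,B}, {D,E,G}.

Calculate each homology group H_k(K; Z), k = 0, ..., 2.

Take the total order A < B < D < E < F < G on the vertex set. Then K (dimension 2) consists of the simplices:

  0-simplices (6): A, B, D, E, F, G
  1-simplices (12): AB, AD, AE, AF, AG, BD, BE, BF, DE, DF, DG, EG
  2-simplices (6): ABE, ABF, ADF, ADG, BDE, DEG

giving chain groups C_0 ≅ Z^6, C_1 ≅ Z^12, C_2 ≅ Z^6.

The boundary map ∂_1: C_1 → C_0 is given by ∂[p,q] = [q] − [p].
The 6×12 boundary matrix has rank 5 and Smith normal form diag(1,1,1,1,1).

The boundary map ∂_2: C_2 → C_1 maps a triangle to the signed sum of its edges. For instance
  ∂ABE = BE − AE + AB,
  ∂ADG = DG − AG + AD.
This gives a 12×6 integer matrix of rank 6; reducing to Smith normal form yields diagonal entries (1,1,1,1,1,1).

From H_k ≅ ker(∂_k) / im(∂_{k+1}) we obtain:

  H_0: rank C_0 − rank ∂_1 = 6 − 5 = 1, and the invariant factors of ∂_1 are all 1, so H_0 ≅ Z.
  H_1: rank ker ∂_1 − rank ∂_2 = (12 − 5) − 6 = 1, and the invariant factors of ∂_2 are all 1, so H_1 ≅ Z.
  H_2: rank ker ∂_2 − rank ∂_3 = (6 − 6) − 0 = 0, and there is no ∂_3, so H_2 ≅ 0.

As a check, the Euler characteristic is 6 − 12 + 6 = 0, which agrees with 1 − 1 + 0 = 0.
(K is a triangulation of the cylinder S^1 x I.)

H_0 = Z,  H_1 = Z,  H_2 = 0.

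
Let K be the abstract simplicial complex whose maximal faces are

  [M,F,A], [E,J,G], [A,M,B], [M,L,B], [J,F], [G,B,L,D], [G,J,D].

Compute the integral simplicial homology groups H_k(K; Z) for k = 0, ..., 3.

H_0 = Z,  H_1 = Z,  H_2 = 0,  H_3 = 0.

We work with the vertex ordering A < B < D < E < F < G < J < L < M. The simplices of K, each written with vertices in increasing order, are:

  0-simplices (9): A, B, D, E, F, G, J, L, M
  1-simplices (17): AB, AF, AM, BD, BG, BL, BM, DG, DJ, DL, EG, EJ, FJ, FM, GJ, GL, LM
  2-simplices (9): ABM, AFM, BDG, BDL, BGL, BLM, DGJ, DGL, EGJ
  3-simplices (1): BDGL

Hence C_0 ≅ Z^9, C_1 ≅ Z^17, C_2 ≅ Z^9, C_3 ≅ Z^1.

The boundary map ∂_1: C_1 → C_0 maps an edge to its endpoints' difference, ∂[p,q] = q − p. For instance
  ∂GL = L − G.
This gives a 9×17 integer matrix of rank 8; reducing to Smith normal form yields diagonal entries (1,1,1,1,1,1,1,1).

Boundary ∂_2: C_2 → C_1 sends each 2-simplex [p,q,r] to [q,r] − [p,r] + [p,q]. For instance
  ∂AFM = FM − AM + AF,
  ∂BLM = LM − BM + BL.
The 17×9 boundary matrix has rank 8 and Smith normal form diag(1,1,1,1,1,1,1,1).

Boundary ∂_3: C_3 → C_2 sends each 3-simplex σ to the alternating sum Σ_i (−1)^i (σ with its i-th vertex removed). For instance
  ∂BDGL = DGL − BGL + BDL − BDG.
The 9×1 boundary matrix has rank 1 and Smith normal form diag(1).

Now H_k = ker ∂_k / im ∂_{k+1}, so:

  H_0: rank C_0 − rank ∂_1 = 9 − 8 = 1, and the invariant factors of ∂_1 are all 1, so H_0 = Z.
  H_1: rank ker ∂_1 − rank ∂_2 = (17 − 8) − 8 = 1, and the invariant factors of ∂_2 are all 1, so H_1 = Z.
  H_2: rank ker ∂_2 − rank ∂_3 = (9 − 8) − 1 = 0, and the invariant factors of ∂_3 are all 1, so H_2 = 0.
  H_3: rank ker ∂_3 − rank ∂_4 = (1 − 1) − 0 = 0, and there is no ∂_4, so H_3 = 0.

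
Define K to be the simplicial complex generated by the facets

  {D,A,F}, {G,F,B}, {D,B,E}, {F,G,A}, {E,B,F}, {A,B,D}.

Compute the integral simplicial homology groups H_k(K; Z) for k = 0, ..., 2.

We work with the vertex ordering A < B < D < E < F < G. The simplices of K, each written with vertices in increasing order, are:

  0-simplices (6): A, B, D, E, F, G
  1-simplices (12): AB, AD, AF, AG, BD, BE, BF, BG, DE, DF, EF, FG
  2-simplices (6): ABD, ADF, AFG, BDE, BEF, BFG

so the chain groups are C_0 ≅ Z^6, C_1 ≅ Z^12, C_2 ≅ Z^6.

The boundary map ∂_1: C_1 → C_0 sends each edge [p,q] (with p < q) to q − p. For instance
  ∂BD = D − B.
This gives a 6×12 integer matrix of rank 5; reducing to Smith normal form yields diagonal entries (1,1,1,1,1).

The boundary map ∂_2: C_2 → C_1 maps a triangle to the signed sum of its edges. For instance
  ∂BEF = EF − BF + BE,
  ∂BFG = FG − BG + BF.
The resulting 12×6 matrix has rank 6, and its Smith normal form has invariant factors (1,1,1,1,1,1).

From H_k ≅ ker(∂_k) / im(∂_{k+1}) we obtain:

  H_0: rank C_0 − rank ∂_1 = 6 − 5 = 1, and the invariant factors of ∂_1 are all 1, so H_0 ≅ Z.
  H_1: rank ker ∂_1 − rank ∂_2 = (12 − 5) − 6 = 1, and the invariant factors of ∂_2 are all 1, so H_1 ≅ Z.
  H_2: rank ker ∂_2 − rank ∂_3 = (6 − 6) − 0 = 0, and there is no ∂_3, so H_2 ≅ 0.

H_0 ≅ Z,  H_1 ≅ Z,  H_2 = 0.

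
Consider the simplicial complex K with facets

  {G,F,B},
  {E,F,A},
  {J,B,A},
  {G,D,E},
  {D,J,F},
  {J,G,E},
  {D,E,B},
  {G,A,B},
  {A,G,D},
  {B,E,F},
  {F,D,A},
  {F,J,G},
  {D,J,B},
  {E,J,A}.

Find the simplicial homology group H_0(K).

Fix the vertex order A < B < D < E < F < G < J and write every simplex with vertices in increasing order. Then dim K = 2 and the simplices of K are:

  0-simplices (7): A, B, D, E, F, G, J
  1-simplices (21): AB, AD, AE, AF, AG, AJ, BD, BE, BF, BG, BJ, DE, DF, DG, DJ, EF, EG, EJ, FG, FJ, GJ
  2-simplices (14): ABG, ABJ, ADF, ADG, AEF, AEJ, BDE, BDJ, BEF, BFG, DEG, DFJ, EGJ, FGJ

Hence C_0 ≅ Z^7, C_1 ≅ Z^21, C_2 ≅ Z^14.

The boundary map ∂_1: C_1 → C_0 is given by ∂[p,q] = [q] − [p].
The resulting 7×21 matrix has rank 6, and its Smith normal form has invariant factors (1,1,1,1,1,1).

∂_2: C_2 → C_1 maps a triangle to the signed sum of its edges. For instance
  ∂DEG = EG − DG + DE,
  ∂BDE = DE − BE + BD.
The resulting 21×14 matrix has rank 13, and its Smith normal form has invariant factors (1,1,1,1,1,1,1,1,1,1,1,1,1).

Computing H_k = (kernel of ∂_k) / (image of ∂_{k+1}):

  H_0: rank C_0 − rank ∂_1 = 7 − 6 = 1, and the invariant factors of ∂_1 are all 1, so H_0 = Z.

(K is a triangulation of the torus T^2.)

H_0 ≅ Z.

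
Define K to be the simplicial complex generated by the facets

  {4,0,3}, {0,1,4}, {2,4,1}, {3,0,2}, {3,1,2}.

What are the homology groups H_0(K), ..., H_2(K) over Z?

We work with the vertex ordering 0 < 1 < 2 < 3 < 4. The simplices of K, each written with vertices in increasing order, are:

  0-simplices (5): [0], [1], [2], [3], [4]
  1-simplices (10): [0,1], [0,2], [0,3], [0,4], [1,2], [1,3], [1,4], [2,3], [2,4], [3,4]
  2-simplices (5): [0,1,4], [0,2,3], [0,3,4], [1,2,3], [1,2,4]

giving chain groups C_0 ≅ Z^5, C_1 ≅ Z^10, C_2 ≅ Z^5.

∂_1: C_1 → C_0 is given by ∂[p,q] = [q] − [p]. For instance
  ∂[0,1] = [1] − [0].
As a 5×10 matrix over Z this has rank 4, with invariant factors (1,1,1,1).

Boundary ∂_2: C_2 → C_1 maps a triangle to the signed sum of its edges. For instance
  ∂[1,2,3] = [2,3] − [1,3] + [1,2],
  ∂[0,1,4] = [1,4] − [0,4] + [0,1].
This gives a 10×5 integer matrix of rank 5; reducing to Smith normal form yields diagonal entries (1,1,1,1,1).

Reading off H_k = ker ∂_k / im ∂_{k+1}:

  H_0: rank C_0 − rank ∂_1 = 5 − 4 = 1, and the invariant factors of ∂_1 are all 1, so H_0 = Z.
  H_1: rank ker ∂_1 − rank ∂_2 = (10 − 4) − 5 = 1, and the invariant factors of ∂_2 are all 1, so H_1 = Z.
  H_2: rank ker ∂_2 − rank ∂_3 = (5 − 5) − 0 = 0, and there is no ∂_3, so H_2 = 0.

As a check, the Euler characteristic is 5 − 10 + 5 = 0, which agrees with 1 − 1 + 0 = 0.

H_0 = Z,  H_1 = Z,  H_2 = 0.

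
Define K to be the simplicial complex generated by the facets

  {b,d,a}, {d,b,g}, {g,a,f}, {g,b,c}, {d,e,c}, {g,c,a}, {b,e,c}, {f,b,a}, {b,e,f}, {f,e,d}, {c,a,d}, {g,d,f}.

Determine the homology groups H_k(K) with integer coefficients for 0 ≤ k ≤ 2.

K has 7 vertices, 18 edges, 12 triangles.
rank ∂_0 = 0, rank ∂_1 = 6 ⇒ b_0 = 7 − 0 − 6 = 1; all invariant factors of ∂_1 are 1 so no torsion. So H_0 = Z.
rank ∂_1 = 6, rank ∂_2 = 12 ⇒ b_1 = 18 − 6 − 12 = 0; ∂_2 has invariant factor(s) [2] giving torsion. So H_1 = Z/2Z.
rank ∂_2 = 12, rank ∂_3 = 0 ⇒ b_2 = 12 − 12 − 0 = 0. So H_2 = 0.

H_0 ≅ Z,  H_1 ≅ Z/2Z,  H_2 = 0.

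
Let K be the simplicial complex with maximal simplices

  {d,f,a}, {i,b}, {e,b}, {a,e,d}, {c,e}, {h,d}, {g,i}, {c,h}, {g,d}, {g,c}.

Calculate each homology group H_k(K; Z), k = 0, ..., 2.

H_0 ≅ Z,  H_1 ≅ Z^3,  H_2 = 0.

We work with the vertex ordering a < b < c < d < e < f < g < h < i. The simplices of K, each written with vertices in increasing order, are:

  0-simplices (9): a, b, c, d, e, f, g, h, i
  1-simplices (13): ad, ae, af, be, bi, ce, cg, ch, de, df, dg, dh, gi
  2-simplices (2): ade, adf

so the chain groups are C_0 ≅ Z^9, C_1 ≅ Z^13, C_2 ≅ Z^2.

The boundary map ∂_1: C_1 → C_0 is given by ∂[p,q] = [q] − [p]. For instance
  ∂ch = h − c.
This gives a 9×13 integer matrix of rank 8; reducing to Smith normal form yields diagonal entries (1,1,1,1,1,1,1,1).

The boundary map ∂_2: C_2 → C_1 sends each 2-simplex [p,q,r] to [q,r] − [p,r] + [p,q]. For instance
  ∂ade = de − ae + ad,
  ∂adf = df − af + ad.
This gives a 13×2 integer matrix of rank 2; reducing to Smith normal form yields diagonal entries (1,1).

From H_k ≅ ker(∂_k) / im(∂_{k+1}) we obtain:

  H_0: rank C_0 − rank ∂_1 = 9 − 8 = 1, and the invariant factors of ∂_1 are all 1, so H_0 = Z.
  H_1: rank ker ∂_1 − rank ∂_2 = (13 − 8) − 2 = 3, and the invariant factors of ∂_2 are all 1, so H_1 = Z^3.
  H_2: rank ker ∂_2 − rank ∂_3 = (2 − 2) − 0 = 0, and there is no ∂_3, so H_2 = 0.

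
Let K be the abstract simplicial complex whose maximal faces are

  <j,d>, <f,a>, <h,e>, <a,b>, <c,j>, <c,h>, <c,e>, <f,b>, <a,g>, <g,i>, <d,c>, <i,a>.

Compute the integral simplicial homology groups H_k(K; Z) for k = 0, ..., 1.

Take the total order a < b < c < d < e < f < g < h < i < j on the vertex set. Then K (dimension 1) consists of the simplices:

  0-simplices (10): a, b, c, d, e, f, g, h, i, j
  1-simplices (12): ab, af, ag, ai, bf, cd, ce, ch, cj, dj, eh, gi

Hence C_0 ≅ Z^10, C_1 ≅ Z^12.

∂_1: C_1 → C_0 is given by ∂[p,q] = [q] − [p].
This gives a 10×12 integer matrix of rank 8; reducing to Smith normal form yields diagonal entries (1,1,1,1,1,1,1,1).

Reading off H_k = ker ∂_k / im ∂_{k+1}:

  H_0: rank C_0 − rank ∂_1 = 10 − 8 = 2, and the invariant factors of ∂_1 are all 1, so H_0 = Z^2.
  H_1: rank ker ∂_1 − rank ∂_2 = (12 − 8) − 0 = 4, and there is no ∂_2, so H_1 = Z^4.

(K is a triangulation of the disjoint union of a wedge of 2 circles and a wedge of 2 circles.)

H_0 = Z^2,  H_1 = Z^4.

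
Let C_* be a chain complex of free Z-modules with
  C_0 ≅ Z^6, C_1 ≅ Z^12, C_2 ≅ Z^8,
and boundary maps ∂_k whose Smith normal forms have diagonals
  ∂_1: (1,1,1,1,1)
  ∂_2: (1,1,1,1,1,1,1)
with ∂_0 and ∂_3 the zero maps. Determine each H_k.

H_0 = Z,  H_1 = 0,  H_2 = Z.

H_0: b_0 = 6 − 0 − 5 = 1; torsion from ∂_1 factors > 1: none. So H_0 = Z.
H_1: b_1 = 12 − 5 − 7 = 0; torsion from ∂_2 factors > 1: none. So H_1 = 0.
H_2: b_2 = 8 − 7 − 0 = 1; torsion from ∂_3 factors > 1: none. So H_2 = Z.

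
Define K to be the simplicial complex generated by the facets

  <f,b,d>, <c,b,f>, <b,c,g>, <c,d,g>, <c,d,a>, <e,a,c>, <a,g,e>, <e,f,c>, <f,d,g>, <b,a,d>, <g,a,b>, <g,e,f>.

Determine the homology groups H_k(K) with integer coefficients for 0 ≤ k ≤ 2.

H_0 ≅ Z,  H_1 ≅ Z/2,  H_2 = 0.

K has 7 vertices, 18 edges, 12 triangles.
rank ∂_0 = 0, rank ∂_1 = 6 ⇒ b_0 = 7 − 0 − 6 = 1; all invariant factors of ∂_1 are 1 so no torsion. So H_0 = Z.
rank ∂_1 = 6, rank ∂_2 = 12 ⇒ b_1 = 18 − 6 − 12 = 0; ∂_2 has invariant factor(s) [2] giving torsion. So H_1 = Z/2.
rank ∂_2 = 12, rank ∂_3 = 0 ⇒ b_2 = 12 − 12 − 0 = 0. So H_2 = 0.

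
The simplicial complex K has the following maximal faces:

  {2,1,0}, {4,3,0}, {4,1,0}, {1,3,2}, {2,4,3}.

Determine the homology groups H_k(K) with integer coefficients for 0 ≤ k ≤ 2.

Fix the vertex order 0 < 1 < 2 < 3 < 4 and write every simplex with vertices in increasing order. Then dim K = 2 and the simplices of K are:

  0-simplices (5): [0], [1], [2], [3], [4]
  1-simplices (10): [0,1], [0,2], [0,3], [0,4], [1,2], [1,3], [1,4], [2,3], [2,4], [3,4]
  2-simplices (5): [0,1,2], [0,1,4], [0,3,4], [1,2,3], [2,3,4]

so the chain groups are C_0 ≅ Z^5, C_1 ≅ Z^10, C_2 ≅ Z^5.

Boundary ∂_1: C_1 → C_0 maps an edge to its endpoints' difference, ∂[p,q] = q − p.
As a 5×10 matrix over Z this has rank 4, with invariant factors (1,1,1,1).

Boundary ∂_2: C_2 → C_1 maps a triangle to the signed sum of its edges. For instance
  ∂[0,1,2] = [1,2] − [0,2] + [0,1],
  ∂[1,2,3] = [2,3] − [1,3] + [1,2].
As a 10×5 matrix over Z this has rank 5, with invariant factors (1,1,1,1,1).

From H_k ≅ ker(∂_k) / im(∂_{k+1}) we obtain:

  H_0: rank C_0 − rank ∂_1 = 5 − 4 = 1, and the invariant factors of ∂_1 are all 1, so H_0 ≅ Z.
  H_1: rank ker ∂_1 − rank ∂_2 = (10 − 4) − 5 = 1, and the invariant factors of ∂_2 are all 1, so H_1 ≅ Z.
  H_2: rank ker ∂_2 − rank ∂_3 = (5 − 5) − 0 = 0, and there is no ∂_3, so H_2 ≅ 0.

H_0 = Z,  H_1 = Z,  H_2 = 0.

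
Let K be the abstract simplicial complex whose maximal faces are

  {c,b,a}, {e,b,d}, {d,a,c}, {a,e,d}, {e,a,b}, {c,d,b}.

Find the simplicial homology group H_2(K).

Fix the vertex order a < b < c < d < e and write every simplex with vertices in increasing order. Then dim K = 2 and the simplices of K are:

  0-simplices (5): a, b, c, d, e
  1-simplices (9): ab, ac, ad, ae, bc, bd, be, cd, de
  2-simplices (6): abc, abe, acd, ade, bcd, bde

Hence C_0 ≅ Z^5, C_1 ≅ Z^9, C_2 ≅ Z^6.

The boundary map ∂_1: C_1 → C_0 is given by ∂[p,q] = [q] − [p]. For instance
  ∂de = e − d.
This gives a 5×9 integer matrix of rank 4; reducing to Smith normal form yields diagonal entries (1,1,1,1).

The boundary map ∂_2: C_2 → C_1 sends each 2-simplex [p,q,r] to [q,r] − [p,r] + [p,q]. For instance
  ∂acd = cd − ad + ac,
  ∂ade = de − ae + ad.
The resulting 9×6 matrix has rank 5, and its Smith normal form has invariant factors (1,1,1,1,1).

Reading off H_k = ker ∂_k / im ∂_{k+1}:

  H_2: rank ker ∂_2 − rank ∂_3 = (6 − 5) − 0 = 1, and there is no ∂_3, so H_2 = Z.

H_2 ≅ Z.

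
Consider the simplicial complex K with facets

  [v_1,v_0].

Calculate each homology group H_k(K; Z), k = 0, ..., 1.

H_0 = Z,  H_1 = 0.

K has 2 vertices, 1 edge.
rank ∂_0 = 0, rank ∂_1 = 1 ⇒ b_0 = 2 − 0 − 1 = 1; all invariant factors of ∂_1 are 1 so no torsion. So H_0 ≅ Z.
rank ∂_1 = 1, rank ∂_2 = 0 ⇒ b_1 = 1 − 1 − 0 = 0. So H_1 ≅ 0.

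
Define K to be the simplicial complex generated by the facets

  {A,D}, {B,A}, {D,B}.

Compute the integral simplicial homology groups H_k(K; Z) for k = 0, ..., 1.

H_0 = Z,  H_1 = Z.

We work with the vertex ordering A < B < D. The simplices of K, each written with vertices in increasing order, are:

  0-simplices (3): A, B, D
  1-simplices (3): AB, AD, BD

Hence C_0 ≅ Z^3, C_1 ≅ Z^3.

The boundary map ∂_1: C_1 → C_0 maps an edge to its endpoints' difference, ∂[p,q] = q − p. For instance
  ∂BD = D − B.
As a 3×3 matrix over Z this has rank 2, with invariant factors (1,1).

Reading off H_k = ker ∂_k / im ∂_{k+1}:

  H_0: rank C_0 − rank ∂_1 = 3 − 2 = 1, and the invariant factors of ∂_1 are all 1, so H_0 ≅ Z.
  H_1: rank ker ∂_1 − rank ∂_2 = (3 − 2) − 0 = 1, and there is no ∂_2, so H_1 ≅ Z.

As a check, the Euler characteristic is 3 − 3 = 0, which agrees with 1 − 1 = 0.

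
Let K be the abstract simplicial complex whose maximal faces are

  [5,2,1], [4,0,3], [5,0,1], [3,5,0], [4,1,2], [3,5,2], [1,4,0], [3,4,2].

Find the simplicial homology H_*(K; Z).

H_0 ≅ Z,  H_1 = 0,  H_2 ≅ Z.

Fix the vertex order 0 < 1 < 2 < 3 < 4 < 5 and write every simplex with vertices in increasing order. Then dim K = 2 and the simplices of K are:

  0-simplices (6): [0], [1], [2], [3], [4], [5]
  1-simplices (12): [0,1], [0,3], [0,4], [0,5], [1,2], [1,4], [1,5], [2,3], [2,4], [2,5], [3,4], [3,5]
  2-simplices (8): [0,1,4], [0,1,5], [0,3,4], [0,3,5], [1,2,4], [1,2,5], [2,3,4], [2,3,5]

Hence C_0 ≅ Z^6, C_1 ≅ Z^12, C_2 ≅ Z^8.

Boundary ∂_1: C_1 → C_0 is given by ∂[p,q] = [q] − [p]. For instance
  ∂[2,4] = [4] − [2].
The resulting 6×12 matrix has rank 5, and its Smith normal form has invariant factors (1,1,1,1,1).

The boundary map ∂_2: C_2 → C_1 maps a triangle to the signed sum of its edges. For instance
  ∂[0,3,5] = [3,5] − [0,5] + [0,3],
  ∂[0,1,5] = [1,5] − [0,5] + [0,1].
The 12×8 boundary matrix has rank 7 and Smith normal form diag(1,1,1,1,1,1,1).

Now H_k = ker ∂_k / im ∂_{k+1}, so:

  H_0: rank C_0 − rank ∂_1 = 6 − 5 = 1, and the invariant factors of ∂_1 are all 1, so H_0 = Z.
  H_1: rank ker ∂_1 − rank ∂_2 = (12 − 5) − 7 = 0, and the invariant factors of ∂_2 are all 1, so H_1 = 0.
  H_2: rank ker ∂_2 − rank ∂_3 = (8 − 7) − 0 = 1, and there is no ∂_3, so H_2 = Z.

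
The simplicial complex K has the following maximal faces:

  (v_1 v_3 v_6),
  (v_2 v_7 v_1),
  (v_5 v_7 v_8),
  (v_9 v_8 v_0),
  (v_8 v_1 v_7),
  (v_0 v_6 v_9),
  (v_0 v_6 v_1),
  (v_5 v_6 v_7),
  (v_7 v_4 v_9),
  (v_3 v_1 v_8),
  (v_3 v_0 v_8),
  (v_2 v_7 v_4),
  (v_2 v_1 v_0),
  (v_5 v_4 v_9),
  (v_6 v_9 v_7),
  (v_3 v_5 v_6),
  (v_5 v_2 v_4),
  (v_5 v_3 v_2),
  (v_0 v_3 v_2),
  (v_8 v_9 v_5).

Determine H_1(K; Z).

H_1 ≅ Z ⊕ Z/2Z.

Take the total order v_0 < v_1 < v_2 < v_3 < v_4 < v_5 < v_6 < v_7 < v_8 < v_9 on the vertex set. Then K (dimension 2) consists of the simplices:

  0-simplices (10): [v_0], [v_1], [v_2], [v_3], [v_4], [v_5], [v_6], [v_7], [v_8], [v_9]
  1-simplices (30): (30 of them)
  2-simplices (20): (20 of them)

giving chain groups C_0 ≅ Z^10, C_1 ≅ Z^30, C_2 ≅ Z^20.

The boundary map ∂_1: C_1 → C_0 sends each edge [p,q] (with p < q) to q − p. For instance
  ∂[v_1,v_7] = [v_7] − [v_1].
As a 10×30 matrix over Z this has rank 9, with invariant factors (1,1,1,1,1,1,1,1,1).

∂_2: C_2 → C_1 acts by ∂[p,q,r] = [q,r] − [p,r] + [p,q]. For instance
  ∂[v_5,v_8,v_9] = [v_8,v_9] − [v_5,v_9] + [v_5,v_8],
  ∂[v_6,v_7,v_9] = [v_7,v_9] − [v_6,v_9] + [v_6,v_7].
The resulting 30×20 matrix has rank 20, and its Smith normal form has invariant factors (1,1,1,1,1,1,1,1,1,1,1,1,1,1,1,1,1,1,1,2).

Now H_k = ker ∂_k / im ∂_{k+1}, so:

  H_1: rank ker ∂_1 − rank ∂_2 = (30 − 9) − 20 = 1, and ∂_2 has invariant factor 2 > 1, so H_1 ≅ Z ⊕ Z/2Z.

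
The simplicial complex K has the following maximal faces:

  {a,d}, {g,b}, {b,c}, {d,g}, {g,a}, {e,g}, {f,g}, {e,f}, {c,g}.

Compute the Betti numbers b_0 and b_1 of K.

Fix the vertex order a < b < c < d < e < f < g and write every simplex with vertices in increasing order. Then dim K = 1 and the simplices of K are:

  0-simplices (7): a, b, c, d, e, f, g
  1-simplices (9): ad, ag, bc, bg, cg, dg, ef, eg, fg

Hence C_0 ≅ Z^7, C_1 ≅ Z^9.

∂_1: C_1 → C_0 is given by ∂[p,q] = [q] − [p].
The 7×9 boundary matrix has rank 6 and Smith normal form diag(1,1,1,1,1,1).

Computing H_k = (kernel of ∂_k) / (image of ∂_{k+1}):

  H_0: rank C_0 − rank ∂_1 = 7 − 6 = 1, and the invariant factors of ∂_1 are all 1, so H_0 = Z.
  H_1: rank ker ∂_1 − rank ∂_2 = (9 − 6) − 0 = 3, and there is no ∂_2, so H_1 = Z^3.

Hence the Betti numbers are b_0 = 1, b_1 = 3.

b_0 = 1, b_1 = 3.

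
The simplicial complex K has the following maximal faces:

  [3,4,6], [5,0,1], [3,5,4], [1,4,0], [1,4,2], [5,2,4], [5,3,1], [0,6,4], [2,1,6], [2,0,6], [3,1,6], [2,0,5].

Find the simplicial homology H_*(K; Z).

H_0 ≅ Z,  H_1 ≅ Z/2,  H_2 = 0.

Fix the vertex order 0 < 1 < 2 < 3 < 4 < 5 < 6 and write every simplex with vertices in increasing order. Then dim K = 2 and the simplices of K are:

  0-simplices (7): [0], [1], [2], [3], [4], [5], [6]
  1-simplices (18): [0,1], [0,2], [0,4], [0,5], [0,6], [1,2], [1,3], [1,4], [1,5], [1,6], [2,4], [2,5], [2,6], [3,4], [3,5], [3,6], [4,5], [4,6]
  2-simplices (12): [0,1,4], [0,1,5], [0,2,5], [0,2,6], [0,4,6], [1,2,4], [1,2,6], [1,3,5], [1,3,6], [2,4,5], [3,4,5], [3,4,6]

Hence C_0 ≅ Z^7, C_1 ≅ Z^18, C_2 ≅ Z^12.

Boundary ∂_1: C_1 → C_0 maps an edge to its endpoints' difference, ∂[p,q] = q − p.
The 7×18 boundary matrix has rank 6 and Smith normal form diag(1,1,1,1,1,1).

∂_2: C_2 → C_1 acts by ∂[p,q,r] = [q,r] − [p,r] + [p,q]. For instance
  ∂[0,2,5] = [2,5] − [0,5] + [0,2],
  ∂[3,4,5] = [4,5] − [3,5] + [3,4].
The resulting 18×12 matrix has rank 12, and its Smith normal form has invariant factors (1,1,1,1,1,1,1,1,1,1,1,2).

Reading off H_k = ker ∂_k / im ∂_{k+1}:

  H_0: rank C_0 − rank ∂_1 = 7 − 6 = 1, and the invariant factors of ∂_1 are all 1, so H_0 = Z.
  H_1: rank ker ∂_1 − rank ∂_2 = (18 − 6) − 12 = 0, and ∂_2 has invariant factor 2 > 1, so H_1 = Z/2.
  H_2: rank ker ∂_2 − rank ∂_3 = (12 − 12) − 0 = 0, and there is no ∂_3, so H_2 = 0.

As a check, the Euler characteristic is 7 − 18 + 12 = 1, which agrees with 1 − 0 + 0 = 1.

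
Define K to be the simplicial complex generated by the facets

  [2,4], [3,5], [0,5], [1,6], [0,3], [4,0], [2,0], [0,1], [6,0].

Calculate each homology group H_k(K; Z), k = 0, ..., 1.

H_0 ≅ Z,  H_1 ≅ Z^3.

Order the vertices as 0 < 1 < 2 < 3 < 4 < 5 < 6. Listing each simplex with vertices in this order, K has dimension 1 with simplices:

  0-simplices (7): [0], [1], [2], [3], [4], [5], [6]
  1-simplices (9): [0,1], [0,2], [0,3], [0,4], [0,5], [0,6], [1,6], [2,4], [3,5]

Hence C_0 ≅ Z^7, C_1 ≅ Z^9.

The boundary map ∂_1: C_1 → C_0 sends each edge [p,q] (with p < q) to q − p.
As a 7×9 matrix over Z this has rank 6, with invariant factors (1,1,1,1,1,1).

Reading off H_k = ker ∂_k / im ∂_{k+1}:

  H_0: rank C_0 − rank ∂_1 = 7 − 6 = 1, and the invariant factors of ∂_1 are all 1, so H_0 = Z.
  H_1: rank ker ∂_1 − rank ∂_2 = (9 − 6) − 0 = 3, and there is no ∂_2, so H_1 = Z^3.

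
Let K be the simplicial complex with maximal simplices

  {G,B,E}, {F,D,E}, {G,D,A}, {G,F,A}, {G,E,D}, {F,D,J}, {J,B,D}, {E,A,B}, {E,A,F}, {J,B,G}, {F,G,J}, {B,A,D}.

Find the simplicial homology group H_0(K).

K has 7 vertices, 18 edges, 12 triangles.
rank ∂_0 = 0, rank ∂_1 = 6 ⇒ b_0 = 7 − 0 − 6 = 1; all invariant factors of ∂_1 are 1 so no torsion. So H_0 ≅ Z.

H_0 ≅ Z.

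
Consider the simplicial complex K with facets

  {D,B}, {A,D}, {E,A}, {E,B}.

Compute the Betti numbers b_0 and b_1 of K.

K has 4 vertices, 4 edges.
rank ∂_0 = 0, rank ∂_1 = 3 ⇒ b_0 = 4 − 0 − 3 = 1; all invariant factors of ∂_1 are 1 so no torsion. So H_0 ≅ Z.
rank ∂_1 = 3, rank ∂_2 = 0 ⇒ b_1 = 4 − 3 − 0 = 1. So H_1 ≅ Z.

b_0 = 1, b_1 = 1.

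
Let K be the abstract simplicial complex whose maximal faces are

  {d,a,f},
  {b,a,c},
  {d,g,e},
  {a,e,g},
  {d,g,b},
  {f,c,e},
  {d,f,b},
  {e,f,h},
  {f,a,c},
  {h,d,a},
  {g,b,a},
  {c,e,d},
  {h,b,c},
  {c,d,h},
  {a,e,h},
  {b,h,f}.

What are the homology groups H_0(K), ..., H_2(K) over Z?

Order the vertices as a < b < c < d < e < f < g < h. Listing each simplex with vertices in this order, K has dimension 2 with simplices:

  0-simplices (8): a, b, c, d, e, f, g, h
  1-simplices (24): ab, ac, ad, ae, af, ag, ah, bc, bd, bf, bg, bh, cd, ce, cf, ch, de, df, dg, dh, ef, eg, eh, fh
  2-simplices (16): abc, abg, acf, adf, adh, aeg, aeh, bch, bdf, bdg, bfh, cde, cdh, cef, deg, efh

giving chain groups C_0 ≅ Z^8, C_1 ≅ Z^24, C_2 ≅ Z^16.

Boundary ∂_1: C_1 → C_0 is given by ∂[p,q] = [q] − [p].
As a 8×24 matrix over Z this has rank 7, with invariant factors (1,1,1,1,1,1,1).

Boundary ∂_2: C_2 → C_1 maps a triangle to the signed sum of its edges. For instance
  ∂aeg = eg − ag + ae,
  ∂abg = bg − ag + ab.
This gives a 24×16 integer matrix of rank 15; reducing to Smith normal form yields diagonal entries (1,1,1,1,1,1,1,1,1,1,1,1,1,1,1).

Computing H_k = (kernel of ∂_k) / (image of ∂_{k+1}):

  H_0: rank C_0 − rank ∂_1 = 8 − 7 = 1, and the invariant factors of ∂_1 are all 1, so H_0 = Z.
  H_1: rank ker ∂_1 − rank ∂_2 = (24 − 7) − 15 = 2, and the invariant factors of ∂_2 are all 1, so H_1 = Z^2.
  H_2: rank ker ∂_2 − rank ∂_3 = (16 − 15) − 0 = 1, and there is no ∂_3, so H_2 = Z.

As a check, the Euler characteristic is 8 − 24 + 16 = 0, which agrees with 1 − 2 + 1 = 0.

H_0 = Z,  H_1 = Z^2,  H_2 = Z.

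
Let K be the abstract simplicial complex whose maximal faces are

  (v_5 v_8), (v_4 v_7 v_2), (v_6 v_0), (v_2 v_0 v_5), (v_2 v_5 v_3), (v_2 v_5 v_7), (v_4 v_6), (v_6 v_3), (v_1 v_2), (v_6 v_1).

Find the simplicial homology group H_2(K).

H_2 = 0.

Take the total order v_0 < v_1 < v_2 < v_3 < v_4 < v_5 < v_6 < v_7 < v_8 on the vertex set. Then K (dimension 2) consists of the simplices:

  0-simplices (9): [v_0], [v_1], [v_2], [v_3], [v_4], [v_5], [v_6], [v_7], [v_8]
  1-simplices (15): (15 of them)
  2-simplices (4): [v_0,v_2,v_5], [v_2,v_3,v_5], [v_2,v_4,v_7], [v_2,v_5,v_7]

Hence C_0 ≅ Z^9, C_1 ≅ Z^15, C_2 ≅ Z^4.

The boundary map ∂_1: C_1 → C_0 sends each edge [p,q] (with p < q) to q − p.
The resulting 9×15 matrix has rank 8, and its Smith normal form has invariant factors (1,1,1,1,1,1,1,1).

The boundary map ∂_2: C_2 → C_1 acts by ∂[p,q,r] = [q,r] − [p,r] + [p,q]. For instance
  ∂[v_2,v_4,v_7] = [v_4,v_7] − [v_2,v_7] + [v_2,v_4],
  ∂[v_2,v_5,v_7] = [v_5,v_7] − [v_2,v_7] + [v_2,v_5].
As a 15×4 matrix over Z this has rank 4, with invariant factors (1,1,1,1).

Now H_k = ker ∂_k / im ∂_{k+1}, so:

  H_2: rank ker ∂_2 − rank ∂_3 = (4 − 4) − 0 = 0, and there is no ∂_3, so H_2 = 0.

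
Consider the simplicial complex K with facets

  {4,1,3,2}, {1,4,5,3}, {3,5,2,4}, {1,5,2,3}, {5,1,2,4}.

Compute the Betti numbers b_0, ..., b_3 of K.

Take the total order 1 < 2 < 3 < 4 < 5 on the vertex set. Then K (dimension 3) consists of the simplices:

  0-simplices (5): [1], [2], [3], [4], [5]
  1-simplices (10): [1,2], [1,3], [1,4], [1,5], [2,3], [2,4], [2,5], [3,4], [3,5], [4,5]
  2-simplices (10): [1,2,3], [1,2,4], [1,2,5], [1,3,4], [1,3,5], [1,4,5], [2,3,4], [2,3,5], [2,4,5], [3,4,5]
  3-simplices (5): [1,2,3,4], [1,2,3,5], [1,2,4,5], [1,3,4,5], [2,3,4,5]

so the chain groups are C_0 ≅ Z^5, C_1 ≅ Z^10, C_2 ≅ Z^10, C_3 ≅ Z^5.

Boundary ∂_1: C_1 → C_0 is given by ∂[p,q] = [q] − [p]. For instance
  ∂[2,5] = [5] − [2].
This gives a 5×10 integer matrix of rank 4; reducing to Smith normal form yields diagonal entries (1,1,1,1).

∂_2: C_2 → C_1 acts by ∂[p,q,r] = [q,r] − [p,r] + [p,q]. For instance
  ∂[1,3,5] = [3,5] − [1,5] + [1,3],
  ∂[1,2,4] = [2,4] − [1,4] + [1,2].
As a 10×10 matrix over Z this has rank 6, with invariant factors (1,1,1,1,1,1).

∂_3: C_3 → C_2 sends each 3-simplex σ to the alternating sum Σ_i (−1)^i (σ with its i-th vertex removed). For instance
  ∂[1,2,3,4] = [2,3,4] − [1,3,4] + [1,2,4] − [1,2,3],
  ∂[1,2,4,5] = [2,4,5] − [1,4,5] + [1,2,5] − [1,2,4].
The resulting 10×5 matrix has rank 4, and its Smith normal form has invariant factors (1,1,1,1).

Now H_k = ker ∂_k / im ∂_{k+1}, so:

  H_0: rank C_0 − rank ∂_1 = 5 − 4 = 1, and the invariant factors of ∂_1 are all 1, so H_0 = Z.
  H_1: rank ker ∂_1 − rank ∂_2 = (10 − 4) − 6 = 0, and the invariant factors of ∂_2 are all 1, so H_1 = 0.
  H_2: rank ker ∂_2 − rank ∂_3 = (10 − 6) − 4 = 0, and the invariant factors of ∂_3 are all 1, so H_2 = 0.
  H_3: rank ker ∂_3 − rank ∂_4 = (5 − 4) − 0 = 1, and there is no ∂_4, so H_3 = Z.

(K is a triangulation of the 3-sphere S^3.)

Hence the Betti numbers are b_0 = 1, b_1 = 0, b_2 = 0, b_3 = 1.

b_0 = 1, b_1 = 0, b_2 = 0, b_3 = 1.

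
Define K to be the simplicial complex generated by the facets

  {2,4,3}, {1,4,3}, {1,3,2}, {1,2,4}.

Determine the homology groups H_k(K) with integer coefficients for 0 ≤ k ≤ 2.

Order the vertices as 1 < 2 < 3 < 4. Listing each simplex with vertices in this order, K has dimension 2 with simplices:

  0-simplices (4): [1], [2], [3], [4]
  1-simplices (6): [1,2], [1,3], [1,4], [2,3], [2,4], [3,4]
  2-simplices (4): [1,2,3], [1,2,4], [1,3,4], [2,3,4]

Hence C_0 ≅ Z^4, C_1 ≅ Z^6, C_2 ≅ Z^4.

The boundary map ∂_1: C_1 → C_0 sends each edge [p,q] (with p < q) to q − p. For instance
  ∂[2,4] = [4] − [2].
As a 4×6 matrix over Z this has rank 3, with invariant factors (1,1,1).

The boundary map ∂_2: C_2 → C_1 sends each 2-simplex [p,q,r] to [q,r] − [p,r] + [p,q]. For instance
  ∂[2,3,4] = [3,4] − [2,4] + [2,3],
  ∂[1,2,4] = [2,4] − [1,4] + [1,2].
The resulting 6×4 matrix has rank 3, and its Smith normal form has invariant factors (1,1,1).

From H_k ≅ ker(∂_k) / im(∂_{k+1}) we obtain:

  H_0: rank C_0 − rank ∂_1 = 4 − 3 = 1, and the invariant factors of ∂_1 are all 1, so H_0 ≅ Z.
  H_1: rank ker ∂_1 − rank ∂_2 = (6 − 3) − 3 = 0, and the invariant factors of ∂_2 are all 1, so H_1 ≅ 0.
  H_2: rank ker ∂_2 − rank ∂_3 = (4 − 3) − 0 = 1, and there is no ∂_3, so H_2 ≅ Z.

As a check, the Euler characteristic is 4 − 6 + 4 = 2, which agrees with 1 − 0 + 1 = 2.

H_0 = Z,  H_1 = 0,  H_2 = Z.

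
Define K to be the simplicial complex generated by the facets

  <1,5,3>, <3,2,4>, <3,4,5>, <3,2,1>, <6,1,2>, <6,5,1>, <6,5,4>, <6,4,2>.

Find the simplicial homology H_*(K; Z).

Take the total order 1 < 2 < 3 < 4 < 5 < 6 on the vertex set. Then K (dimension 2) consists of the simplices:

  0-simplices (6): [1], [2], [3], [4], [5], [6]
  1-simplices (12): [1,2], [1,3], [1,5], [1,6], [2,3], [2,4], [2,6], [3,4], [3,5], [4,5], [4,6], [5,6]
  2-simplices (8): [1,2,3], [1,2,6], [1,3,5], [1,5,6], [2,3,4], [2,4,6], [3,4,5], [4,5,6]

so the chain groups are C_0 ≅ Z^6, C_1 ≅ Z^12, C_2 ≅ Z^8.

∂_1: C_1 → C_0 maps an edge to its endpoints' difference, ∂[p,q] = q − p. For instance
  ∂[2,4] = [4] − [2].
As a 6×12 matrix over Z this has rank 5, with invariant factors (1,1,1,1,1).

∂_2: C_2 → C_1 sends each 2-simplex [p,q,r] to [q,r] − [p,r] + [p,q]. For instance
  ∂[2,4,6] = [4,6] − [2,6] + [2,4],
  ∂[1,3,5] = [3,5] − [1,5] + [1,3].
This gives a 12×8 integer matrix of rank 7; reducing to Smith normal form yields diagonal entries (1,1,1,1,1,1,1).

From H_k ≅ ker(∂_k) / im(∂_{k+1}) we obtain:

  H_0: rank C_0 − rank ∂_1 = 6 − 5 = 1, and the invariant factors of ∂_1 are all 1, so H_0 = Z.
  H_1: rank ker ∂_1 − rank ∂_2 = (12 − 5) − 7 = 0, and the invariant factors of ∂_2 are all 1, so H_1 = 0.
  H_2: rank ker ∂_2 − rank ∂_3 = (8 − 7) − 0 = 1, and there is no ∂_3, so H_2 = Z.

As a check, the Euler characteristic is 6 − 12 + 8 = 2, which agrees with 1 − 0 + 1 = 2.
(K is a triangulation of the 2-sphere S^2.)

H_0 ≅ Z,  H_1 = 0,  H_2 ≅ Z.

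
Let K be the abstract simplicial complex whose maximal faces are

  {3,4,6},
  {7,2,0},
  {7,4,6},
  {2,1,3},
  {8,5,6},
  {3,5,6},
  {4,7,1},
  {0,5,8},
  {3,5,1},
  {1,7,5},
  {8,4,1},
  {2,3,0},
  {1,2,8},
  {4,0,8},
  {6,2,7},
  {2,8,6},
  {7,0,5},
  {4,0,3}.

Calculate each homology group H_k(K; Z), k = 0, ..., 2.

Fix the vertex order 0 < 1 < 2 < 3 < 4 < 5 < 6 < 7 < 8 and write every simplex with vertices in increasing order. Then dim K = 2 and the simplices of K are:

  0-simplices (9): [0], [1], [2], [3], [4], [5], [6], [7], [8]
  1-simplices (27): (27 of them)
  2-simplices (18): [0,2,3], [0,2,7], [0,3,4], [0,4,8], [0,5,7], [0,5,8], [1,2,3], [1,2,8], [1,3,5], [1,4,7], [1,4,8], [1,5,7], [2,6,7], [2,6,8], [3,4,6], [3,5,6], [4,6,7], [5,6,8]

so the chain groups are C_0 ≅ Z^9, C_1 ≅ Z^27, C_2 ≅ Z^18.

Boundary ∂_1: C_1 → C_0 sends each edge [p,q] (with p < q) to q − p. For instance
  ∂[0,5] = [5] − [0].
This gives a 9×27 integer matrix of rank 8; reducing to Smith normal form yields diagonal entries (1,1,1,1,1,1,1,1).

Boundary ∂_2: C_2 → C_1 sends each 2-simplex [p,q,r] to [q,r] − [p,r] + [p,q]. For instance
  ∂[0,3,4] = [3,4] − [0,4] + [0,3],
  ∂[4,6,7] = [6,7] − [4,7] + [4,6].
The 27×18 boundary matrix has rank 17 and Smith normal form diag(1,1,1,1,1,1,1,1,1,1,1,1,1,1,1,1,1).

From H_k ≅ ker(∂_k) / im(∂_{k+1}) we obtain:

  H_0: rank C_0 − rank ∂_1 = 9 − 8 = 1, and the invariant factors of ∂_1 are all 1, so H_0 ≅ Z.
  H_1: rank ker ∂_1 − rank ∂_2 = (27 − 8) − 17 = 2, and the invariant factors of ∂_2 are all 1, so H_1 ≅ Z^2.
  H_2: rank ker ∂_2 − rank ∂_3 = (18 − 17) − 0 = 1, and there is no ∂_3, so H_2 ≅ Z.

H_0 = Z,  H_1 = Z^2,  H_2 = Z.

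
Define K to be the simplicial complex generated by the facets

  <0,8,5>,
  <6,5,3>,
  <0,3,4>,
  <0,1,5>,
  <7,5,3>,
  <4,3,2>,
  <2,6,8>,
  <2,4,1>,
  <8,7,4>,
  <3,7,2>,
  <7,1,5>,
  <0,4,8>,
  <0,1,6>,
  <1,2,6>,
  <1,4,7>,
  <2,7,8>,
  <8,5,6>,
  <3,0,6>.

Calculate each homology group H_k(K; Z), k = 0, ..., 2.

H_0 = Z,  H_1 = Z × Z/2,  H_2 = 0.

Take the total order 0 < 1 < 2 < 3 < 4 < 5 < 6 < 7 < 8 on the vertex set. Then K (dimension 2) consists of the simplices:

  0-simplices (9): [0], [1], [2], [3], [4], [5], [6], [7], [8]
  1-simplices (27): (27 of them)
  2-simplices (18): [0,1,5], [0,1,6], [0,3,4], [0,3,6], [0,4,8], [0,5,8], [1,2,4], [1,2,6], [1,4,7], [1,5,7], [2,3,4], [2,3,7], [2,6,8], [2,7,8], [3,5,6], [3,5,7], [4,7,8], [5,6,8]

giving chain groups C_0 ≅ Z^9, C_1 ≅ Z^27, C_2 ≅ Z^18.

The boundary map ∂_1: C_1 → C_0 sends each edge [p,q] (with p < q) to q − p.
This gives a 9×27 integer matrix of rank 8; reducing to Smith normal form yields diagonal entries (1,1,1,1,1,1,1,1).

Boundary ∂_2: C_2 → C_1 acts by ∂[p,q,r] = [q,r] − [p,r] + [p,q]. For instance
  ∂[1,2,6] = [2,6] − [1,6] + [1,2],
  ∂[0,1,5] = [1,5] − [0,5] + [0,1].
This gives a 27×18 integer matrix of rank 18; reducing to Smith normal form yields diagonal entries (1,1,1,1,1,1,1,1,1,1,1,1,1,1,1,1,1,2).

Reading off H_k = ker ∂_k / im ∂_{k+1}:

  H_0: rank C_0 − rank ∂_1 = 9 − 8 = 1, and the invariant factors of ∂_1 are all 1, so H_0 = Z.
  H_1: rank ker ∂_1 − rank ∂_2 = (27 − 8) − 18 = 1, and ∂_2 has invariant factor 2 > 1, so H_1 = Z × Z/2.
  H_2: rank ker ∂_2 − rank ∂_3 = (18 − 18) − 0 = 0, and there is no ∂_3, so H_2 = 0.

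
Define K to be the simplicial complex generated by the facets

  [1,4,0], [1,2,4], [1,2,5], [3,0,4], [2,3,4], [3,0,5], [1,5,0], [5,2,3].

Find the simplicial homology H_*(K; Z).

H_0 = Z,  H_1 = 0,  H_2 = Z.

We work with the vertex ordering 0 < 1 < 2 < 3 < 4 < 5. The simplices of K, each written with vertices in increasing order, are:

  0-simplices (6): [0], [1], [2], [3], [4], [5]
  1-simplices (12): [0,1], [0,3], [0,4], [0,5], [1,2], [1,4], [1,5], [2,3], [2,4], [2,5], [3,4], [3,5]
  2-simplices (8): [0,1,4], [0,1,5], [0,3,4], [0,3,5], [1,2,4], [1,2,5], [2,3,4], [2,3,5]

giving chain groups C_0 ≅ Z^6, C_1 ≅ Z^12, C_2 ≅ Z^8.

Boundary ∂_1: C_1 → C_0 sends each edge [p,q] (with p < q) to q − p.
As a 6×12 matrix over Z this has rank 5, with invariant factors (1,1,1,1,1).

∂_2: C_2 → C_1 acts by ∂[p,q,r] = [q,r] − [p,r] + [p,q]. For instance
  ∂[0,3,5] = [3,5] − [0,5] + [0,3],
  ∂[0,3,4] = [3,4] − [0,4] + [0,3].
This gives a 12×8 integer matrix of rank 7; reducing to Smith normal form yields diagonal entries (1,1,1,1,1,1,1).

Reading off H_k = ker ∂_k / im ∂_{k+1}:

  H_0: rank C_0 − rank ∂_1 = 6 − 5 = 1, and the invariant factors of ∂_1 are all 1, so H_0 = Z.
  H_1: rank ker ∂_1 − rank ∂_2 = (12 − 5) − 7 = 0, and the invariant factors of ∂_2 are all 1, so H_1 = 0.
  H_2: rank ker ∂_2 − rank ∂_3 = (8 − 7) − 0 = 1, and there is no ∂_3, so H_2 = Z.

As a check, the Euler characteristic is 6 − 12 + 8 = 2, which agrees with 1 − 0 + 1 = 2.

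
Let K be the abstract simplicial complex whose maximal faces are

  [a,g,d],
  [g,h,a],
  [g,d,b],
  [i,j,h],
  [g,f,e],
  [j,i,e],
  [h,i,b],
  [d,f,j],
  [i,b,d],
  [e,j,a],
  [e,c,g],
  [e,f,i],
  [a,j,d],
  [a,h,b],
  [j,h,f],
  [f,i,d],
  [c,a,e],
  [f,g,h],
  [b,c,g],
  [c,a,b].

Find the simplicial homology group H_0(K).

Order the vertices as a < b < c < d < e < f < g < h < i < j. Listing each simplex with vertices in this order, K has dimension 2 with simplices:

  0-simplices (10): a, b, c, d, e, f, g, h, i, j
  1-simplices (30): ab, ac, ad, ae, ag, ah, aj, bc, bd, bg, bh, bi, ce, cg, df, dg, di, dj, ef, eg, ei, ej, fg, fh, fi, fj, gh, hi, hj, ij
  2-simplices (20): abc, abh, ace, adg, adj, aej, agh, bcg, bdg, bdi, bhi, ceg, dfi, dfj, efg, efi, eij, fgh, fhj, hij

giving chain groups C_0 ≅ Z^10, C_1 ≅ Z^30, C_2 ≅ Z^20.

The boundary map ∂_1: C_1 → C_0 is given by ∂[p,q] = [q] − [p].
The resulting 10×30 matrix has rank 9, and its Smith normal form has invariant factors (1,1,1,1,1,1,1,1,1).

∂_2: C_2 → C_1 maps a triangle to the signed sum of its edges. For instance
  ∂aej = ej − aj + ae,
  ∂dfi = fi − di + df.
The 30×20 boundary matrix has rank 20 and Smith normal form diag(1,1,1,1,1,1,1,1,1,1,1,1,1,1,1,1,1,1,1,2).

From H_k ≅ ker(∂_k) / im(∂_{k+1}) we obtain:

  H_0: rank C_0 − rank ∂_1 = 10 − 9 = 1, and the invariant factors of ∂_1 are all 1, so H_0 = Z.

(K is a triangulation of the Klein bottle.)

H_0 ≅ Z.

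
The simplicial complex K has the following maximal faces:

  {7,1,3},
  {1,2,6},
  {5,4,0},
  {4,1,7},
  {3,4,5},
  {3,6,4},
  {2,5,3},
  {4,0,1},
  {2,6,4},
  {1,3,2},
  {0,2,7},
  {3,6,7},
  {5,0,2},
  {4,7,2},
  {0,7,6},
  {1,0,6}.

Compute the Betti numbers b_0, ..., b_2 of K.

Order the vertices as 0 < 1 < 2 < 3 < 4 < 5 < 6 < 7. Listing each simplex with vertices in this order, K has dimension 2 with simplices:

  0-simplices (8): [0], [1], [2], [3], [4], [5], [6], [7]
  1-simplices (24): (24 of them)
  2-simplices (16): [0,1,4], [0,1,6], [0,2,5], [0,2,7], [0,4,5], [0,6,7], [1,2,3], [1,2,6], [1,3,7], [1,4,7], [2,3,5], [2,4,6], [2,4,7], [3,4,5], [3,4,6], [3,6,7]

giving chain groups C_0 ≅ Z^8, C_1 ≅ Z^24, C_2 ≅ Z^16.

Boundary ∂_1: C_1 → C_0 maps an edge to its endpoints' difference, ∂[p,q] = q − p. For instance
  ∂[0,2] = [2] − [0].
The resulting 8×24 matrix has rank 7, and its Smith normal form has invariant factors (1,1,1,1,1,1,1).

Boundary ∂_2: C_2 → C_1 acts by ∂[p,q,r] = [q,r] − [p,r] + [p,q]. For instance
  ∂[3,4,5] = [4,5] − [3,5] + [3,4],
  ∂[2,4,7] = [4,7] − [2,7] + [2,4].
The 24×16 boundary matrix has rank 15 and Smith normal form diag(1,1,1,1,1,1,1,1,1,1,1,1,1,1,1).

From H_k ≅ ker(∂_k) / im(∂_{k+1}) we obtain:

  H_0: rank C_0 − rank ∂_1 = 8 − 7 = 1, and the invariant factors of ∂_1 are all 1, so H_0 ≅ Z.
  H_1: rank ker ∂_1 − rank ∂_2 = (24 − 7) − 15 = 2, and the invariant factors of ∂_2 are all 1, so H_1 ≅ Z^2.
  H_2: rank ker ∂_2 − rank ∂_3 = (16 − 15) − 0 = 1, and there is no ∂_3, so H_2 ≅ Z.

Hence the Betti numbers are b_0 = 1, b_1 = 2, b_2 = 1.

b_0 = 1, b_1 = 2, b_2 = 1.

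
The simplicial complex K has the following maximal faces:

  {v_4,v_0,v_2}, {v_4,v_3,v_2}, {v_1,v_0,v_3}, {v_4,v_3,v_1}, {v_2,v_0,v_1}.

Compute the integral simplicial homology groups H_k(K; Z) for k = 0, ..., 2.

H_0 = Z,  H_1 = Z,  H_2 = 0.

Take the total order v_0 < v_1 < v_2 < v_3 < v_4 on the vertex set. Then K (dimension 2) consists of the simplices:

  0-simplices (5): [v_0], [v_1], [v_2], [v_3], [v_4]
  1-simplices (10): [v_0,v_1], [v_0,v_2], [v_0,v_3], [v_0,v_4], [v_1,v_2], [v_1,v_3], [v_1,v_4], [v_2,v_3], [v_2,v_4], [v_3,v_4]
  2-simplices (5): [v_0,v_1,v_2], [v_0,v_1,v_3], [v_0,v_2,v_4], [v_1,v_3,v_4], [v_2,v_3,v_4]

giving chain groups C_0 ≅ Z^5, C_1 ≅ Z^10, C_2 ≅ Z^5.

∂_1: C_1 → C_0 maps an edge to its endpoints' difference, ∂[p,q] = q − p.
The resulting 5×10 matrix has rank 4, and its Smith normal form has invariant factors (1,1,1,1).

The boundary map ∂_2: C_2 → C_1 maps a triangle to the signed sum of its edges. For instance
  ∂[v_0,v_1,v_3] = [v_1,v_3] − [v_0,v_3] + [v_0,v_1],
  ∂[v_2,v_3,v_4] = [v_3,v_4] − [v_2,v_4] + [v_2,v_3].
The resulting 10×5 matrix has rank 5, and its Smith normal form has invariant factors (1,1,1,1,1).

Now H_k = ker ∂_k / im ∂_{k+1}, so:

  H_0: rank C_0 − rank ∂_1 = 5 − 4 = 1, and the invariant factors of ∂_1 are all 1, so H_0 = Z.
  H_1: rank ker ∂_1 − rank ∂_2 = (10 − 4) − 5 = 1, and the invariant factors of ∂_2 are all 1, so H_1 = Z.
  H_2: rank ker ∂_2 − rank ∂_3 = (5 − 5) − 0 = 0, and there is no ∂_3, so H_2 = 0.

As a check, the Euler characteristic is 5 − 10 + 5 = 0, which agrees with 1 − 1 + 0 = 0.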